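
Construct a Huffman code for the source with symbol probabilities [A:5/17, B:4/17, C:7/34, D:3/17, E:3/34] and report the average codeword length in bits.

Huffman tree construction:
Combine smallest probabilities repeatedly
Resulting codes:
  A: 11 (length 2)
  B: 01 (length 2)
  C: 00 (length 2)
  D: 101 (length 3)
  E: 100 (length 3)
Average length = Σ p(s) × length(s) = 2.2647 bits


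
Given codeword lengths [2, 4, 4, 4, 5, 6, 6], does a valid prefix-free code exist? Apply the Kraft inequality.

Kraft inequality: Σ 2^(-l_i) ≤ 1 for prefix-free code
Calculating: 2^(-2) + 2^(-4) + 2^(-4) + 2^(-4) + 2^(-5) + 2^(-6) + 2^(-6)
= 0.25 + 0.0625 + 0.0625 + 0.0625 + 0.03125 + 0.015625 + 0.015625
= 0.5000
Since 0.5000 ≤ 1, prefix-free code exists


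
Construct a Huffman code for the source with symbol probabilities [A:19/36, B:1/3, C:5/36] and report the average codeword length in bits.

Huffman tree construction:
Combine smallest probabilities repeatedly
Resulting codes:
  A: 1 (length 1)
  B: 01 (length 2)
  C: 00 (length 2)
Average length = Σ p(s) × length(s) = 1.4722 bits


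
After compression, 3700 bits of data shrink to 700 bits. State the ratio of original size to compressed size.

Compression ratio = Original / Compressed
= 3700 / 700 = 5.29:1


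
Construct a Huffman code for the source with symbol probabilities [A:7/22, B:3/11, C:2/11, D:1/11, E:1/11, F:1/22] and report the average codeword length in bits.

Huffman tree construction:
Combine smallest probabilities repeatedly
Resulting codes:
  A: 11 (length 2)
  B: 10 (length 2)
  C: 00 (length 2)
  D: 0111 (length 4)
  E: 010 (length 3)
  F: 0110 (length 4)
Average length = Σ p(s) × length(s) = 2.3636 bits


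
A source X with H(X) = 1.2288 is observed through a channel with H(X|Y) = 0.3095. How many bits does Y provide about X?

I(X;Y) = H(X) - H(X|Y)
I(X;Y) = 1.2288 - 0.3095 = 0.9193 bits


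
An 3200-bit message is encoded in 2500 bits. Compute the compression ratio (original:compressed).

Compression ratio = Original / Compressed
= 3200 / 2500 = 1.28:1


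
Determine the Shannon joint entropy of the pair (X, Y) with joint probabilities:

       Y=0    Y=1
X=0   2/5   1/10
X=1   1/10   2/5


H(X,Y) = -Σ p(x,y) log₂ p(x,y)
  p(0,0)=2/5: -0.4000 × log₂(0.4000) = 0.5288
  p(0,1)=1/10: -0.1000 × log₂(0.1000) = 0.3322
  p(1,0)=1/10: -0.1000 × log₂(0.1000) = 0.3322
  p(1,1)=2/5: -0.4000 × log₂(0.4000) = 0.5288
H(X,Y) = 1.7219 bits


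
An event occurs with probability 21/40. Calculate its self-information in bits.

Information content I(x) = -log₂(p(x))
I = -log₂(21/40) = -log₂(0.5250)
I = 0.9296 bits


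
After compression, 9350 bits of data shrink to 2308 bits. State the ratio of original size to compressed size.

Compression ratio = Original / Compressed
= 9350 / 2308 = 4.05:1


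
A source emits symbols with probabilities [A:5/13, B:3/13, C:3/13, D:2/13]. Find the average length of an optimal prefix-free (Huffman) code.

Huffman tree construction:
Combine smallest probabilities repeatedly
Resulting codes:
  A: 11 (length 2)
  B: 01 (length 2)
  C: 10 (length 2)
  D: 00 (length 2)
Average length = Σ p(s) × length(s) = 2.0000 bits


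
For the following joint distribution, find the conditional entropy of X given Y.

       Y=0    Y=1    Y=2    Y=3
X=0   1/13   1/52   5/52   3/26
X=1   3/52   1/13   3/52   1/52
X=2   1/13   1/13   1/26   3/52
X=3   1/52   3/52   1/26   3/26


H(X|Y) = Σ_y p(y) H(X|Y=y)
  p(Y=0) = 3/13, H(X|Y=0) = 1.8554
  p(Y=1) = 3/13, H(X|Y=1) = 1.8554
  p(Y=2) = 3/13, H(X|Y=2) = 1.8879
  p(Y=3) = 4/13, H(X|Y=3) = 1.7641
H(X|Y) = 0.2308×1.8554 + 0.2308×1.8554 + 0.2308×1.8879 + 0.3077×1.7641 = 1.8348 bits


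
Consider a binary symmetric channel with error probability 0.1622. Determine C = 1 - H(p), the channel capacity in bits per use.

For BSC with error probability p:
C = 1 - H(p) where H(p) is binary entropy
H(0.1622) = -0.1622 × log₂(0.1622) - 0.8378 × log₂(0.8378)
H(p) = 0.6395
C = 1 - 0.6395 = 0.3605 bits/use


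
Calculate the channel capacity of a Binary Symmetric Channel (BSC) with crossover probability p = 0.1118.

For BSC with error probability p:
C = 1 - H(p) where H(p) is binary entropy
H(0.1118) = -0.1118 × log₂(0.1118) - 0.8882 × log₂(0.8882)
H(p) = 0.5053
C = 1 - 0.5053 = 0.4947 bits/use


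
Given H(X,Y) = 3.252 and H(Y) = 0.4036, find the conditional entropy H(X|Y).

Chain rule: H(X,Y) = H(X|Y) + H(Y)
H(X|Y) = H(X,Y) - H(Y) = 3.252 - 0.4036 = 2.8484 bits


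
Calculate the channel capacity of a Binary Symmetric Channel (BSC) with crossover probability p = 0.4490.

For BSC with error probability p:
C = 1 - H(p) where H(p) is binary entropy
H(0.4490) = -0.4490 × log₂(0.4490) - 0.5510 × log₂(0.5510)
H(p) = 0.9925
C = 1 - 0.9925 = 0.0075 bits/use


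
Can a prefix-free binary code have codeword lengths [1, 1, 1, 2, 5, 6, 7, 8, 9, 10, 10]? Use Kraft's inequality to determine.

Kraft inequality: Σ 2^(-l_i) ≤ 1 for prefix-free code
Calculating: 2^(-1) + 2^(-1) + 2^(-1) + 2^(-2) + 2^(-5) + 2^(-6) + 2^(-7) + 2^(-8) + 2^(-9) + 2^(-10) + 2^(-10)
= 0.5 + 0.5 + 0.5 + 0.25 + 0.03125 + 0.015625 + 0.0078125 + 0.00390625 + 0.001953125 + 0.0009765625 + 0.0009765625
= 1.8125
Since 1.8125 > 1, prefix-free code does not exist


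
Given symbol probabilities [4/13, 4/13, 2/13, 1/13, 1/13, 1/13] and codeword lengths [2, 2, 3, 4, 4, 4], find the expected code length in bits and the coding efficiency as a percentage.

Average length L = Σ p_i × l_i = 2.6154 bits
Entropy H = 2.3158 bits
Efficiency η = H/L × 100% = 88.55%


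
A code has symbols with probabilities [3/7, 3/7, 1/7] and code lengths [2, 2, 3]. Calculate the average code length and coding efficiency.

Average length L = Σ p_i × l_i = 2.1429 bits
Entropy H = 1.4488 bits
Efficiency η = H/L × 100% = 67.61%


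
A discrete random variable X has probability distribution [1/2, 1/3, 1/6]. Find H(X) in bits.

H(X) = -Σ p(x) log₂ p(x)
  -1/2 × log₂(1/2) = 0.5000
  -1/3 × log₂(1/3) = 0.5283
  -1/6 × log₂(1/6) = 0.4308
H(X) = 1.4591 bits


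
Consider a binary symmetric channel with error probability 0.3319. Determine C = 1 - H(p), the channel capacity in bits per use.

For BSC with error probability p:
C = 1 - H(p) where H(p) is binary entropy
H(0.3319) = -0.3319 × log₂(0.3319) - 0.6681 × log₂(0.6681)
H(p) = 0.9169
C = 1 - 0.9169 = 0.0831 bits/use


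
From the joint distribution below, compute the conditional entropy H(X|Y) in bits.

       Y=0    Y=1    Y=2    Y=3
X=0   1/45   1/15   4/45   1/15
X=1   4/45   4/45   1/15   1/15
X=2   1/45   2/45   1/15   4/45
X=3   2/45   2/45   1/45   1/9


H(X|Y) = Σ_y p(y) H(X|Y=y)
  p(Y=0) = 8/45, H(X|Y=0) = 1.7500
  p(Y=1) = 11/45, H(X|Y=1) = 1.9363
  p(Y=2) = 11/45, H(X|Y=2) = 1.8676
  p(Y=3) = 1/3, H(X|Y=3) = 1.9656
H(X|Y) = 0.1778×1.7500 + 0.2444×1.9363 + 0.2444×1.8676 + 0.3333×1.9656 = 1.8962 bits


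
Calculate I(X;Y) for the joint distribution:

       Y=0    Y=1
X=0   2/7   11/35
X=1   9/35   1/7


H(X) = 0.9710, H(Y) = 0.9947, H(X,Y) = 1.9461
I(X;Y) = H(X) + H(Y) - H(X,Y) = 0.0196 bits


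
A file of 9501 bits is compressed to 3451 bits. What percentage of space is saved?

Space savings = (1 - Compressed/Original) × 100%
= (1 - 3451/9501) × 100%
= 63.68%


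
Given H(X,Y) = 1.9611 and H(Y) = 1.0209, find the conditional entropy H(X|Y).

Chain rule: H(X,Y) = H(X|Y) + H(Y)
H(X|Y) = H(X,Y) - H(Y) = 1.9611 - 1.0209 = 0.9402 bits


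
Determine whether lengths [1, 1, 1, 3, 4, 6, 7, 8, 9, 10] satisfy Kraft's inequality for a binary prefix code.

Kraft inequality: Σ 2^(-l_i) ≤ 1 for prefix-free code
Calculating: 2^(-1) + 2^(-1) + 2^(-1) + 2^(-3) + 2^(-4) + 2^(-6) + 2^(-7) + 2^(-8) + 2^(-9) + 2^(-10)
= 0.5 + 0.5 + 0.5 + 0.125 + 0.0625 + 0.015625 + 0.0078125 + 0.00390625 + 0.001953125 + 0.0009765625
= 1.7178
Since 1.7178 > 1, prefix-free code does not exist


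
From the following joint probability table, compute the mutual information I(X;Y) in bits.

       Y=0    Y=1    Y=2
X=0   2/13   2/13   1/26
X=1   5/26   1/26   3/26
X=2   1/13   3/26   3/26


H(X) = 1.5828, H(Y) = 1.5579, H(X,Y) = 3.0130
I(X;Y) = H(X) + H(Y) - H(X,Y) = 0.1278 bits


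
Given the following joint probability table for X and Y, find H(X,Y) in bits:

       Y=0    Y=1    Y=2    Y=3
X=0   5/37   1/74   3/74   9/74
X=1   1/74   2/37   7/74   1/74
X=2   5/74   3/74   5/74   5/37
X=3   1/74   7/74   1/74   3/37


H(X,Y) = -Σ p(x,y) log₂ p(x,y)
  p(0,0)=5/37: -0.1351 × log₂(0.1351) = 0.3902
  p(0,1)=1/74: -0.0135 × log₂(0.0135) = 0.0839
  p(0,2)=3/74: -0.0405 × log₂(0.0405) = 0.1875
  p(0,3)=9/74: -0.1216 × log₂(0.1216) = 0.3697
  p(1,0)=1/74: -0.0135 × log₂(0.0135) = 0.0839
  p(1,1)=2/37: -0.0541 × log₂(0.0541) = 0.2275
  p(1,2)=7/74: -0.0946 × log₂(0.0946) = 0.3218
  p(1,3)=1/74: -0.0135 × log₂(0.0135) = 0.0839
  p(2,0)=5/74: -0.0676 × log₂(0.0676) = 0.2627
  p(2,1)=3/74: -0.0405 × log₂(0.0405) = 0.1875
  p(2,2)=5/74: -0.0676 × log₂(0.0676) = 0.2627
  p(2,3)=5/37: -0.1351 × log₂(0.1351) = 0.3902
  p(3,0)=1/74: -0.0135 × log₂(0.0135) = 0.0839
  p(3,1)=7/74: -0.0946 × log₂(0.0946) = 0.3218
  p(3,2)=1/74: -0.0135 × log₂(0.0135) = 0.0839
  p(3,3)=3/37: -0.0811 × log₂(0.0811) = 0.2939
H(X,Y) = 3.6350 bits


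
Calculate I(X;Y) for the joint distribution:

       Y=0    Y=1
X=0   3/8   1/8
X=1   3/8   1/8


H(X) = 1.0000, H(Y) = 0.8113, H(X,Y) = 1.8113
I(X;Y) = H(X) + H(Y) - H(X,Y) = 0.0000 bits


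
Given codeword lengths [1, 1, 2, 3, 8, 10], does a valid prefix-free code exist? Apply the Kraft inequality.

Kraft inequality: Σ 2^(-l_i) ≤ 1 for prefix-free code
Calculating: 2^(-1) + 2^(-1) + 2^(-2) + 2^(-3) + 2^(-8) + 2^(-10)
= 0.5 + 0.5 + 0.25 + 0.125 + 0.00390625 + 0.0009765625
= 1.3799
Since 1.3799 > 1, prefix-free code does not exist


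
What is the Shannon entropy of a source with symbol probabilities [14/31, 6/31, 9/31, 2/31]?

H(X) = -Σ p(x) log₂ p(x)
  -14/31 × log₂(14/31) = 0.5179
  -6/31 × log₂(6/31) = 0.4586
  -9/31 × log₂(9/31) = 0.5180
  -2/31 × log₂(2/31) = 0.2551
H(X) = 1.7496 bits


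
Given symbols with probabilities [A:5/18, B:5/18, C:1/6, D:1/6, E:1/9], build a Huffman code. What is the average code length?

Huffman tree construction:
Combine smallest probabilities repeatedly
Resulting codes:
  A: 01 (length 2)
  B: 10 (length 2)
  C: 111 (length 3)
  D: 00 (length 2)
  E: 110 (length 3)
Average length = Σ p(s) × length(s) = 2.2778 bits


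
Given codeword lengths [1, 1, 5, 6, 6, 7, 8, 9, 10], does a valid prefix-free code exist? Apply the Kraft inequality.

Kraft inequality: Σ 2^(-l_i) ≤ 1 for prefix-free code
Calculating: 2^(-1) + 2^(-1) + 2^(-5) + 2^(-6) + 2^(-6) + 2^(-7) + 2^(-8) + 2^(-9) + 2^(-10)
= 0.5 + 0.5 + 0.03125 + 0.015625 + 0.015625 + 0.0078125 + 0.00390625 + 0.001953125 + 0.0009765625
= 1.0771
Since 1.0771 > 1, prefix-free code does not exist


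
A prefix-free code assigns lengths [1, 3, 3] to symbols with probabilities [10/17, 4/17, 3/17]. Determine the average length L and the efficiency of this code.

Average length L = Σ p_i × l_i = 1.8235 bits
Entropy H = 1.3831 bits
Efficiency η = H/L × 100% = 75.85%


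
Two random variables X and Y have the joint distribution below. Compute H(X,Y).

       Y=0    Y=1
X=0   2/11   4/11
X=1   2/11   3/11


H(X,Y) = -Σ p(x,y) log₂ p(x,y)
  p(0,0)=2/11: -0.1818 × log₂(0.1818) = 0.4472
  p(0,1)=4/11: -0.3636 × log₂(0.3636) = 0.5307
  p(1,0)=2/11: -0.1818 × log₂(0.1818) = 0.4472
  p(1,1)=3/11: -0.2727 × log₂(0.2727) = 0.5112
H(X,Y) = 1.9363 bits


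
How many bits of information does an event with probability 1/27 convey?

Information content I(x) = -log₂(p(x))
I = -log₂(1/27) = -log₂(0.0370)
I = 4.7549 bits


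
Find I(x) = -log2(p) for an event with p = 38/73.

Information content I(x) = -log₂(p(x))
I = -log₂(38/73) = -log₂(0.5205)
I = 0.9419 bits


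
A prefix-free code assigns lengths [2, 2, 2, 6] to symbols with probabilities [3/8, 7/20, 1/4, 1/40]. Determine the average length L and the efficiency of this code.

Average length L = Σ p_i × l_i = 2.1000 bits
Entropy H = 1.6938 bits
Efficiency η = H/L × 100% = 80.66%


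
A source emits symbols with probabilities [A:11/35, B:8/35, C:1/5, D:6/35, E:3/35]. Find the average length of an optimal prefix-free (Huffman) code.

Huffman tree construction:
Combine smallest probabilities repeatedly
Resulting codes:
  A: 11 (length 2)
  B: 01 (length 2)
  C: 00 (length 2)
  D: 101 (length 3)
  E: 100 (length 3)
Average length = Σ p(s) × length(s) = 2.2571 bits


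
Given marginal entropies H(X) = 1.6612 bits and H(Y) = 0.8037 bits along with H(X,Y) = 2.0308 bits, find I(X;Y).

I(X;Y) = H(X) + H(Y) - H(X,Y)
I(X;Y) = 1.6612 + 0.8037 - 2.0308 = 0.4341 bits


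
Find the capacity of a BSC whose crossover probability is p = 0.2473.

For BSC with error probability p:
C = 1 - H(p) where H(p) is binary entropy
H(0.2473) = -0.2473 × log₂(0.2473) - 0.7527 × log₂(0.7527)
H(p) = 0.8070
C = 1 - 0.8070 = 0.1930 bits/use


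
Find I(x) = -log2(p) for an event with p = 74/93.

Information content I(x) = -log₂(p(x))
I = -log₂(74/93) = -log₂(0.7957)
I = 0.3297 bits


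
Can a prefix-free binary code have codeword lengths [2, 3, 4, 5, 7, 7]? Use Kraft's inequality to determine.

Kraft inequality: Σ 2^(-l_i) ≤ 1 for prefix-free code
Calculating: 2^(-2) + 2^(-3) + 2^(-4) + 2^(-5) + 2^(-7) + 2^(-7)
= 0.25 + 0.125 + 0.0625 + 0.03125 + 0.0078125 + 0.0078125
= 0.4844
Since 0.4844 ≤ 1, prefix-free code exists


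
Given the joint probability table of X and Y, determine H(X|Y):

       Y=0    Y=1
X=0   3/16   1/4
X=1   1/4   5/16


H(X|Y) = Σ_y p(y) H(X|Y=y)
  p(Y=0) = 7/16, H(X|Y=0) = 0.9852
  p(Y=1) = 9/16, H(X|Y=1) = 0.9911
H(X|Y) = 0.4375×0.9852 + 0.5625×0.9911 = 0.9885 bits


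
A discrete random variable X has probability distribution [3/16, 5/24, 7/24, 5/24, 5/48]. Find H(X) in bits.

H(X) = -Σ p(x) log₂ p(x)
  -3/16 × log₂(3/16) = 0.4528
  -5/24 × log₂(5/24) = 0.4715
  -7/24 × log₂(7/24) = 0.5185
  -5/24 × log₂(5/24) = 0.4715
  -5/48 × log₂(5/48) = 0.3399
H(X) = 2.2541 bits


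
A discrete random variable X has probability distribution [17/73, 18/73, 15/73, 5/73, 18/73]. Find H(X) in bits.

H(X) = -Σ p(x) log₂ p(x)
  -17/73 × log₂(17/73) = 0.4896
  -18/73 × log₂(18/73) = 0.4981
  -15/73 × log₂(15/73) = 0.4691
  -5/73 × log₂(5/73) = 0.2649
  -18/73 × log₂(18/73) = 0.4981
H(X) = 2.2197 bits


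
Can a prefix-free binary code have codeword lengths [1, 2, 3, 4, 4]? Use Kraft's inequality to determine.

Kraft inequality: Σ 2^(-l_i) ≤ 1 for prefix-free code
Calculating: 2^(-1) + 2^(-2) + 2^(-3) + 2^(-4) + 2^(-4)
= 0.5 + 0.25 + 0.125 + 0.0625 + 0.0625
= 1.0000
Since 1.0000 ≤ 1, prefix-free code exists


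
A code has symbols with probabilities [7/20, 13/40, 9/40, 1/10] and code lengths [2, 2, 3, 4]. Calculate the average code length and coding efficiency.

Average length L = Σ p_i × l_i = 2.4250 bits
Entropy H = 1.8735 bits
Efficiency η = H/L × 100% = 77.26%


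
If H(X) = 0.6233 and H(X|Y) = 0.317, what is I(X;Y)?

I(X;Y) = H(X) - H(X|Y)
I(X;Y) = 0.6233 - 0.317 = 0.3063 bits


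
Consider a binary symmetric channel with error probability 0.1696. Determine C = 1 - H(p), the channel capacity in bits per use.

For BSC with error probability p:
C = 1 - H(p) where H(p) is binary entropy
H(0.1696) = -0.1696 × log₂(0.1696) - 0.8304 × log₂(0.8304)
H(p) = 0.6568
C = 1 - 0.6568 = 0.3432 bits/use


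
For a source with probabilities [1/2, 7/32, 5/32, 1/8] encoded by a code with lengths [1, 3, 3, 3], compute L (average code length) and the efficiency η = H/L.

Average length L = Σ p_i × l_i = 2.0000 bits
Entropy H = 1.7731 bits
Efficiency η = H/L × 100% = 88.65%


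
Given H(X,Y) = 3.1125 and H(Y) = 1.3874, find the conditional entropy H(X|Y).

Chain rule: H(X,Y) = H(X|Y) + H(Y)
H(X|Y) = H(X,Y) - H(Y) = 3.1125 - 1.3874 = 1.7251 bits


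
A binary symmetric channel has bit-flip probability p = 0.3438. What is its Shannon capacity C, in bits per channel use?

For BSC with error probability p:
C = 1 - H(p) where H(p) is binary entropy
H(0.3438) = -0.3438 × log₂(0.3438) - 0.6562 × log₂(0.6562)
H(p) = 0.9284
C = 1 - 0.9284 = 0.0716 bits/use


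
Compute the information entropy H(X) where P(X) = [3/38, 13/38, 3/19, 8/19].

H(X) = -Σ p(x) log₂ p(x)
  -3/38 × log₂(3/38) = 0.2892
  -13/38 × log₂(13/38) = 0.5294
  -3/19 × log₂(3/19) = 0.4205
  -8/19 × log₂(8/19) = 0.5254
H(X) = 1.7645 bits


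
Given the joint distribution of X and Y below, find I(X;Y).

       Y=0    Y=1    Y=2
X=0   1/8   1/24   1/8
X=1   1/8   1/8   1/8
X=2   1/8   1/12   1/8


H(X) = 1.5774, H(Y) = 1.5613, H(X,Y) = 3.1148
I(X;Y) = H(X) + H(Y) - H(X,Y) = 0.0239 bits


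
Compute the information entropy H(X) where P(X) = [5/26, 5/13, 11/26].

H(X) = -Σ p(x) log₂ p(x)
  -5/26 × log₂(5/26) = 0.4574
  -5/13 × log₂(5/13) = 0.5302
  -11/26 × log₂(11/26) = 0.5250
H(X) = 1.5126 bits


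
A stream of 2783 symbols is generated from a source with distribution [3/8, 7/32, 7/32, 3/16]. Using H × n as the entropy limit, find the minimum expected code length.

Entropy H = 1.9427 bits/symbol
Minimum bits = H × n = 1.9427 × 2783
= 5406.65 bits


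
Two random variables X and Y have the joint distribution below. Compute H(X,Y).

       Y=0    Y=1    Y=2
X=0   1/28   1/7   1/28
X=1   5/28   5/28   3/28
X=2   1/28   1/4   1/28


H(X,Y) = -Σ p(x,y) log₂ p(x,y)
  p(0,0)=1/28: -0.0357 × log₂(0.0357) = 0.1717
  p(0,1)=1/7: -0.1429 × log₂(0.1429) = 0.4011
  p(0,2)=1/28: -0.0357 × log₂(0.0357) = 0.1717
  p(1,0)=5/28: -0.1786 × log₂(0.1786) = 0.4438
  p(1,1)=5/28: -0.1786 × log₂(0.1786) = 0.4438
  p(1,2)=3/28: -0.1071 × log₂(0.1071) = 0.3453
  p(2,0)=1/28: -0.0357 × log₂(0.0357) = 0.1717
  p(2,1)=1/4: -0.2500 × log₂(0.2500) = 0.5000
  p(2,2)=1/28: -0.0357 × log₂(0.0357) = 0.1717
H(X,Y) = 2.8207 bits


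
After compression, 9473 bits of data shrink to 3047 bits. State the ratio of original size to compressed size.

Compression ratio = Original / Compressed
= 9473 / 3047 = 3.11:1


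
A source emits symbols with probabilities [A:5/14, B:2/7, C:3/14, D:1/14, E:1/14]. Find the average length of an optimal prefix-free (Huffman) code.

Huffman tree construction:
Combine smallest probabilities repeatedly
Resulting codes:
  A: 11 (length 2)
  B: 10 (length 2)
  C: 01 (length 2)
  D: 000 (length 3)
  E: 001 (length 3)
Average length = Σ p(s) × length(s) = 2.1429 bits


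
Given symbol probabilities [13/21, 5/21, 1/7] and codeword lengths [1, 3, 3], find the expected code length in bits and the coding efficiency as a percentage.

Average length L = Σ p_i × l_i = 1.7619 bits
Entropy H = 1.3223 bits
Efficiency η = H/L × 100% = 75.05%


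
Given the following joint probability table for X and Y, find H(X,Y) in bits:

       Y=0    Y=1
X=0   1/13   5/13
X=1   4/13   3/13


H(X,Y) = -Σ p(x,y) log₂ p(x,y)
  p(0,0)=1/13: -0.0769 × log₂(0.0769) = 0.2846
  p(0,1)=5/13: -0.3846 × log₂(0.3846) = 0.5302
  p(1,0)=4/13: -0.3077 × log₂(0.3077) = 0.5232
  p(1,1)=3/13: -0.2308 × log₂(0.2308) = 0.4882
H(X,Y) = 1.8262 bits


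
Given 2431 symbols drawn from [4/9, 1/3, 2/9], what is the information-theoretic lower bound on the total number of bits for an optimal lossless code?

Entropy H = 1.5305 bits/symbol
Minimum bits = H × n = 1.5305 × 2431
= 3720.63 bits


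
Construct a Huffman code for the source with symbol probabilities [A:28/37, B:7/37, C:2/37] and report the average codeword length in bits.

Huffman tree construction:
Combine smallest probabilities repeatedly
Resulting codes:
  A: 1 (length 1)
  B: 01 (length 2)
  C: 00 (length 2)
Average length = Σ p(s) × length(s) = 1.2432 bits


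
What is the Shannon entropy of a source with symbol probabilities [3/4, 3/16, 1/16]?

H(X) = -Σ p(x) log₂ p(x)
  -3/4 × log₂(3/4) = 0.3113
  -3/16 × log₂(3/16) = 0.4528
  -1/16 × log₂(1/16) = 0.2500
H(X) = 1.0141 bits


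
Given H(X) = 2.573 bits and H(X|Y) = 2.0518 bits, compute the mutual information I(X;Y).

I(X;Y) = H(X) - H(X|Y)
I(X;Y) = 2.573 - 2.0518 = 0.5212 bits


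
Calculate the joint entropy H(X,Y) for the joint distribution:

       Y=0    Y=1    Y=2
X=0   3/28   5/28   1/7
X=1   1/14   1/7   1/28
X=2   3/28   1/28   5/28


H(X,Y) = -Σ p(x,y) log₂ p(x,y)
  p(0,0)=3/28: -0.1071 × log₂(0.1071) = 0.3453
  p(0,1)=5/28: -0.1786 × log₂(0.1786) = 0.4438
  p(0,2)=1/7: -0.1429 × log₂(0.1429) = 0.4011
  p(1,0)=1/14: -0.0714 × log₂(0.0714) = 0.2720
  p(1,1)=1/7: -0.1429 × log₂(0.1429) = 0.4011
  p(1,2)=1/28: -0.0357 × log₂(0.0357) = 0.1717
  p(2,0)=3/28: -0.1071 × log₂(0.1071) = 0.3453
  p(2,1)=1/28: -0.0357 × log₂(0.0357) = 0.1717
  p(2,2)=5/28: -0.1786 × log₂(0.1786) = 0.4438
H(X,Y) = 2.9956 bits


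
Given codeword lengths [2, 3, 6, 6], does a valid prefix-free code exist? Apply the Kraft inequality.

Kraft inequality: Σ 2^(-l_i) ≤ 1 for prefix-free code
Calculating: 2^(-2) + 2^(-3) + 2^(-6) + 2^(-6)
= 0.25 + 0.125 + 0.015625 + 0.015625
= 0.4062
Since 0.4062 ≤ 1, prefix-free code exists


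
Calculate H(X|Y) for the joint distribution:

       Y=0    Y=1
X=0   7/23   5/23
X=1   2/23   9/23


H(X|Y) = Σ_y p(y) H(X|Y=y)
  p(Y=0) = 9/23, H(X|Y=0) = 0.7642
  p(Y=1) = 14/23, H(X|Y=1) = 0.9403
H(X|Y) = 0.3913×0.7642 + 0.6087×0.9403 = 0.8714 bits


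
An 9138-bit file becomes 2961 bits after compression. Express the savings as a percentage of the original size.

Space savings = (1 - Compressed/Original) × 100%
= (1 - 2961/9138) × 100%
= 67.60%


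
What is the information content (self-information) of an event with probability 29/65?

Information content I(x) = -log₂(p(x))
I = -log₂(29/65) = -log₂(0.4462)
I = 1.1644 bits


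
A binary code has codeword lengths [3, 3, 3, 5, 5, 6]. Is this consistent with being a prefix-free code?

Kraft inequality: Σ 2^(-l_i) ≤ 1 for prefix-free code
Calculating: 2^(-3) + 2^(-3) + 2^(-3) + 2^(-5) + 2^(-5) + 2^(-6)
= 0.125 + 0.125 + 0.125 + 0.03125 + 0.03125 + 0.015625
= 0.4531
Since 0.4531 ≤ 1, prefix-free code exists


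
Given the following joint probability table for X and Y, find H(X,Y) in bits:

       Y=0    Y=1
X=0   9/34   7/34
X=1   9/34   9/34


H(X,Y) = -Σ p(x,y) log₂ p(x,y)
  p(0,0)=9/34: -0.2647 × log₂(0.2647) = 0.5076
  p(0,1)=7/34: -0.2059 × log₂(0.2059) = 0.4694
  p(1,0)=9/34: -0.2647 × log₂(0.2647) = 0.5076
  p(1,1)=9/34: -0.2647 × log₂(0.2647) = 0.5076
H(X,Y) = 1.9922 bits


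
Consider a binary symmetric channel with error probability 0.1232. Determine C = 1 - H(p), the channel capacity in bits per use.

For BSC with error probability p:
C = 1 - H(p) where H(p) is binary entropy
H(0.1232) = -0.1232 × log₂(0.1232) - 0.8768 × log₂(0.8768)
H(p) = 0.5385
C = 1 - 0.5385 = 0.4615 bits/use


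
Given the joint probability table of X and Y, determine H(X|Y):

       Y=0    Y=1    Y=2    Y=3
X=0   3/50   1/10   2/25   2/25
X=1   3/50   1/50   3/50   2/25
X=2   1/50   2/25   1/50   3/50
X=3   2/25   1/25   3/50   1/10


H(X|Y) = Σ_y p(y) H(X|Y=y)
  p(Y=0) = 11/50, H(X|Y=0) = 1.8676
  p(Y=1) = 6/25, H(X|Y=1) = 1.7842
  p(Y=2) = 11/50, H(X|Y=2) = 1.8676
  p(Y=3) = 8/25, H(X|Y=3) = 1.9772
H(X|Y) = 0.2200×1.8676 + 0.2400×1.7842 + 0.2200×1.8676 + 0.3200×1.9772 = 1.8827 bits


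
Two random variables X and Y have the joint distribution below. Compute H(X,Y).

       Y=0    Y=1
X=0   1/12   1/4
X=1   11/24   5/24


H(X,Y) = -Σ p(x,y) log₂ p(x,y)
  p(0,0)=1/12: -0.0833 × log₂(0.0833) = 0.2987
  p(0,1)=1/4: -0.2500 × log₂(0.2500) = 0.5000
  p(1,0)=11/24: -0.4583 × log₂(0.4583) = 0.5159
  p(1,1)=5/24: -0.2083 × log₂(0.2083) = 0.4715
H(X,Y) = 1.7861 bits


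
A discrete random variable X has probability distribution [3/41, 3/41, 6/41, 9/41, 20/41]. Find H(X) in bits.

H(X) = -Σ p(x) log₂ p(x)
  -3/41 × log₂(3/41) = 0.2760
  -3/41 × log₂(3/41) = 0.2760
  -6/41 × log₂(6/41) = 0.4057
  -9/41 × log₂(9/41) = 0.4802
  -20/41 × log₂(20/41) = 0.5052
H(X) = 1.9432 bits


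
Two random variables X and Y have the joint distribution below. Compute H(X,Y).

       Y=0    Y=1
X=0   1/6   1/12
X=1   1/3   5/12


H(X,Y) = -Σ p(x,y) log₂ p(x,y)
  p(0,0)=1/6: -0.1667 × log₂(0.1667) = 0.4308
  p(0,1)=1/12: -0.0833 × log₂(0.0833) = 0.2987
  p(1,0)=1/3: -0.3333 × log₂(0.3333) = 0.5283
  p(1,1)=5/12: -0.4167 × log₂(0.4167) = 0.5263
H(X,Y) = 1.7842 bits


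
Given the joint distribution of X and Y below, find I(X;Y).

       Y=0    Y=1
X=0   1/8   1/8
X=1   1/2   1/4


H(X) = 0.8113, H(Y) = 0.9544, H(X,Y) = 1.7500
I(X;Y) = H(X) + H(Y) - H(X,Y) = 0.0157 bits


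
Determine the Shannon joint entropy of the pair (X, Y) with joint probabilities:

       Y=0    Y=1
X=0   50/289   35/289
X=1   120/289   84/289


H(X,Y) = -Σ p(x,y) log₂ p(x,y)
  p(0,0)=50/289: -0.1730 × log₂(0.1730) = 0.4379
  p(0,1)=35/289: -0.1211 × log₂(0.1211) = 0.3688
  p(1,0)=120/289: -0.4152 × log₂(0.4152) = 0.5265
  p(1,1)=84/289: -0.2907 × log₂(0.2907) = 0.5181
H(X,Y) = 1.8514 bits


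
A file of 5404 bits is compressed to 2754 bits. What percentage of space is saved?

Space savings = (1 - Compressed/Original) × 100%
= (1 - 2754/5404) × 100%
= 49.04%


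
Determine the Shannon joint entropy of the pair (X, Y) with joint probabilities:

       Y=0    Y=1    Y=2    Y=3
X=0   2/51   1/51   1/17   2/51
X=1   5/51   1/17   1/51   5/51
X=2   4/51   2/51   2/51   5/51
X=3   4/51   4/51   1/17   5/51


H(X,Y) = -Σ p(x,y) log₂ p(x,y)
  p(0,0)=2/51: -0.0392 × log₂(0.0392) = 0.1832
  p(0,1)=1/51: -0.0196 × log₂(0.0196) = 0.1112
  p(0,2)=1/17: -0.0588 × log₂(0.0588) = 0.2404
  p(0,3)=2/51: -0.0392 × log₂(0.0392) = 0.1832
  p(1,0)=5/51: -0.0980 × log₂(0.0980) = 0.3285
  p(1,1)=1/17: -0.0588 × log₂(0.0588) = 0.2404
  p(1,2)=1/51: -0.0196 × log₂(0.0196) = 0.1112
  p(1,3)=5/51: -0.0980 × log₂(0.0980) = 0.3285
  p(2,0)=4/51: -0.0784 × log₂(0.0784) = 0.2880
  p(2,1)=2/51: -0.0392 × log₂(0.0392) = 0.1832
  p(2,2)=2/51: -0.0392 × log₂(0.0392) = 0.1832
  p(2,3)=5/51: -0.0980 × log₂(0.0980) = 0.3285
  p(3,0)=4/51: -0.0784 × log₂(0.0784) = 0.2880
  p(3,1)=4/51: -0.0784 × log₂(0.0784) = 0.2880
  p(3,2)=1/17: -0.0588 × log₂(0.0588) = 0.2404
  p(3,3)=5/51: -0.0980 × log₂(0.0980) = 0.3285
H(X,Y) = 3.8547 bits


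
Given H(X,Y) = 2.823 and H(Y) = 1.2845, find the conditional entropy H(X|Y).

Chain rule: H(X,Y) = H(X|Y) + H(Y)
H(X|Y) = H(X,Y) - H(Y) = 2.823 - 1.2845 = 1.5385 bits


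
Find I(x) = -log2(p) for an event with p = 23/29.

Information content I(x) = -log₂(p(x))
I = -log₂(23/29) = -log₂(0.7931)
I = 0.3344 bits


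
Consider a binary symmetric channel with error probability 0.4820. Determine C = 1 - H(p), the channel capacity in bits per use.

For BSC with error probability p:
C = 1 - H(p) where H(p) is binary entropy
H(0.4820) = -0.4820 × log₂(0.4820) - 0.5180 × log₂(0.5180)
H(p) = 0.9991
C = 1 - 0.9991 = 0.0009 bits/use


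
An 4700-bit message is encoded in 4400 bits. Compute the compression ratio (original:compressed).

Compression ratio = Original / Compressed
= 4700 / 4400 = 1.07:1


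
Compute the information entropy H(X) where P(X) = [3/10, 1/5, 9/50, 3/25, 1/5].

H(X) = -Σ p(x) log₂ p(x)
  -3/10 × log₂(3/10) = 0.5211
  -1/5 × log₂(1/5) = 0.4644
  -9/50 × log₂(9/50) = 0.4453
  -3/25 × log₂(3/25) = 0.3671
  -1/5 × log₂(1/5) = 0.4644
H(X) = 2.2622 bits


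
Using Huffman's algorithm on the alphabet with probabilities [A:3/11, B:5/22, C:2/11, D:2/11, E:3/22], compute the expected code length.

Huffman tree construction:
Combine smallest probabilities repeatedly
Resulting codes:
  A: 10 (length 2)
  B: 01 (length 2)
  C: 111 (length 3)
  D: 00 (length 2)
  E: 110 (length 3)
Average length = Σ p(s) × length(s) = 2.3182 bits


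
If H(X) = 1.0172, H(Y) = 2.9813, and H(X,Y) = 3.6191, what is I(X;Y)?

I(X;Y) = H(X) + H(Y) - H(X,Y)
I(X;Y) = 1.0172 + 2.9813 - 3.6191 = 0.3794 bits


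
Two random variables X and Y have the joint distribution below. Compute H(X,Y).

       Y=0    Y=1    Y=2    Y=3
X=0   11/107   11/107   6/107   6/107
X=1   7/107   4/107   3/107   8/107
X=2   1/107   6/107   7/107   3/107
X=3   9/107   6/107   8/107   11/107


H(X,Y) = -Σ p(x,y) log₂ p(x,y)
  p(0,0)=11/107: -0.1028 × log₂(0.1028) = 0.3374
  p(0,1)=11/107: -0.1028 × log₂(0.1028) = 0.3374
  p(0,2)=6/107: -0.0561 × log₂(0.0561) = 0.2331
  p(0,3)=6/107: -0.0561 × log₂(0.0561) = 0.2331
  p(1,0)=7/107: -0.0654 × log₂(0.0654) = 0.2574
  p(1,1)=4/107: -0.0374 × log₂(0.0374) = 0.1773
  p(1,2)=3/107: -0.0280 × log₂(0.0280) = 0.1446
  p(1,3)=8/107: -0.0748 × log₂(0.0748) = 0.2797
  p(2,0)=1/107: -0.0093 × log₂(0.0093) = 0.0630
  p(2,1)=6/107: -0.0561 × log₂(0.0561) = 0.2331
  p(2,2)=7/107: -0.0654 × log₂(0.0654) = 0.2574
  p(2,3)=3/107: -0.0280 × log₂(0.0280) = 0.1446
  p(3,0)=9/107: -0.0841 × log₂(0.0841) = 0.3004
  p(3,1)=6/107: -0.0561 × log₂(0.0561) = 0.2331
  p(3,2)=8/107: -0.0748 × log₂(0.0748) = 0.2797
  p(3,3)=11/107: -0.1028 × log₂(0.1028) = 0.3374
H(X,Y) = 3.8485 bits


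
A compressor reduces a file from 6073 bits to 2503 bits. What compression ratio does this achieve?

Compression ratio = Original / Compressed
= 6073 / 2503 = 2.43:1


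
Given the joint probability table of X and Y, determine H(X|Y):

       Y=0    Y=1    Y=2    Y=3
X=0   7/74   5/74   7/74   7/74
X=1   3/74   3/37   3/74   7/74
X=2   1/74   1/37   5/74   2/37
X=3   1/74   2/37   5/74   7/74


H(X|Y) = Σ_y p(y) H(X|Y=y)
  p(Y=0) = 6/37, H(X|Y=0) = 1.5511
  p(Y=1) = 17/74, H(X|Y=1) = 1.9040
  p(Y=2) = 10/37, H(X|Y=2) = 1.9406
  p(Y=3) = 25/74, H(X|Y=3) = 1.9657
H(X|Y) = 0.1622×1.5511 + 0.2297×1.9040 + 0.2703×1.9406 + 0.3378×1.9657 = 1.8775 bits


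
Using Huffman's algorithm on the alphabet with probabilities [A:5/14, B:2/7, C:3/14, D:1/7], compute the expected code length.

Huffman tree construction:
Combine smallest probabilities repeatedly
Resulting codes:
  A: 11 (length 2)
  B: 10 (length 2)
  C: 01 (length 2)
  D: 00 (length 2)
Average length = Σ p(s) × length(s) = 2.0000 bits


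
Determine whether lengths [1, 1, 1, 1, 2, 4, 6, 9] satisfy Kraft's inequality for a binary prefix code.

Kraft inequality: Σ 2^(-l_i) ≤ 1 for prefix-free code
Calculating: 2^(-1) + 2^(-1) + 2^(-1) + 2^(-1) + 2^(-2) + 2^(-4) + 2^(-6) + 2^(-9)
= 0.5 + 0.5 + 0.5 + 0.5 + 0.25 + 0.0625 + 0.015625 + 0.001953125
= 2.3301
Since 2.3301 > 1, prefix-free code does not exist


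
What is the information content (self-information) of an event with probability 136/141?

Information content I(x) = -log₂(p(x))
I = -log₂(136/141) = -log₂(0.9645)
I = 0.0521 bits


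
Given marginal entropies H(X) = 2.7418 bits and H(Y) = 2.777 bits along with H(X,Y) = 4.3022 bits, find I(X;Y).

I(X;Y) = H(X) + H(Y) - H(X,Y)
I(X;Y) = 2.7418 + 2.777 - 4.3022 = 1.2166 bits


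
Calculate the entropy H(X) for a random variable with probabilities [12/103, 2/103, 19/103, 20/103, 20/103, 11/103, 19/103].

H(X) = -Σ p(x) log₂ p(x)
  -12/103 × log₂(12/103) = 0.3613
  -2/103 × log₂(2/103) = 0.1104
  -19/103 × log₂(19/103) = 0.4498
  -20/103 × log₂(20/103) = 0.4591
  -20/103 × log₂(20/103) = 0.4591
  -11/103 × log₂(11/103) = 0.3446
  -19/103 × log₂(19/103) = 0.4498
H(X) = 2.6343 bits


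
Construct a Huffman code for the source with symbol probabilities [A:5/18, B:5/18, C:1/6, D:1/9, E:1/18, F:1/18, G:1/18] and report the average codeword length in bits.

Huffman tree construction:
Combine smallest probabilities repeatedly
Resulting codes:
  A: 01 (length 2)
  B: 10 (length 2)
  C: 111 (length 3)
  D: 001 (length 3)
  E: 1100 (length 4)
  F: 1101 (length 4)
  G: 000 (length 3)
Average length = Σ p(s) × length(s) = 2.5556 bits


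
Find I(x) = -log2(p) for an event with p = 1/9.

Information content I(x) = -log₂(p(x))
I = -log₂(1/9) = -log₂(0.1111)
I = 3.1699 bits


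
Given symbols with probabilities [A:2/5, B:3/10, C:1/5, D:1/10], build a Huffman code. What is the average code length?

Huffman tree construction:
Combine smallest probabilities repeatedly
Resulting codes:
  A: 0 (length 1)
  B: 10 (length 2)
  C: 111 (length 3)
  D: 110 (length 3)
Average length = Σ p(s) × length(s) = 1.9000 bits


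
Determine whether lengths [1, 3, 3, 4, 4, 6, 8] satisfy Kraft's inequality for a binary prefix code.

Kraft inequality: Σ 2^(-l_i) ≤ 1 for prefix-free code
Calculating: 2^(-1) + 2^(-3) + 2^(-3) + 2^(-4) + 2^(-4) + 2^(-6) + 2^(-8)
= 0.5 + 0.125 + 0.125 + 0.0625 + 0.0625 + 0.015625 + 0.00390625
= 0.8945
Since 0.8945 ≤ 1, prefix-free code exists


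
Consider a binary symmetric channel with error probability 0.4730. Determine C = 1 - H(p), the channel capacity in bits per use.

For BSC with error probability p:
C = 1 - H(p) where H(p) is binary entropy
H(0.4730) = -0.4730 × log₂(0.4730) - 0.5270 × log₂(0.5270)
H(p) = 0.9979
C = 1 - 0.9979 = 0.0021 bits/use


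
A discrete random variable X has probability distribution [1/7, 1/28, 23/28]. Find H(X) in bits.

H(X) = -Σ p(x) log₂ p(x)
  -1/7 × log₂(1/7) = 0.4011
  -1/28 × log₂(1/28) = 0.1717
  -23/28 × log₂(23/28) = 0.2331
H(X) = 0.8059 bits


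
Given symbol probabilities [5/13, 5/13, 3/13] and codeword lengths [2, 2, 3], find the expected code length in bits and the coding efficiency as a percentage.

Average length L = Σ p_i × l_i = 2.2308 bits
Entropy H = 1.5486 bits
Efficiency η = H/L × 100% = 69.42%


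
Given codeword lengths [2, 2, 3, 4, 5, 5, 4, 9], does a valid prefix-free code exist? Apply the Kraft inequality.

Kraft inequality: Σ 2^(-l_i) ≤ 1 for prefix-free code
Calculating: 2^(-2) + 2^(-2) + 2^(-3) + 2^(-4) + 2^(-5) + 2^(-5) + 2^(-4) + 2^(-9)
= 0.25 + 0.25 + 0.125 + 0.0625 + 0.03125 + 0.03125 + 0.0625 + 0.001953125
= 0.8145
Since 0.8145 ≤ 1, prefix-free code exists


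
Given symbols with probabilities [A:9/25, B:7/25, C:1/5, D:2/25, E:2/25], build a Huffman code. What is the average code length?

Huffman tree construction:
Combine smallest probabilities repeatedly
Resulting codes:
  A: 11 (length 2)
  B: 10 (length 2)
  C: 01 (length 2)
  D: 000 (length 3)
  E: 001 (length 3)
Average length = Σ p(s) × length(s) = 2.1600 bits


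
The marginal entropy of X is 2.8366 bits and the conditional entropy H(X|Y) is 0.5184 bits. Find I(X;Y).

I(X;Y) = H(X) - H(X|Y)
I(X;Y) = 2.8366 - 0.5184 = 2.3182 bits


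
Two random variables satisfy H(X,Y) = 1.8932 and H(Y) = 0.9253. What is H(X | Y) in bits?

Chain rule: H(X,Y) = H(X|Y) + H(Y)
H(X|Y) = H(X,Y) - H(Y) = 1.8932 - 0.9253 = 0.9679 bits


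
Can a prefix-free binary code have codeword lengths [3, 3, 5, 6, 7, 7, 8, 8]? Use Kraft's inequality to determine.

Kraft inequality: Σ 2^(-l_i) ≤ 1 for prefix-free code
Calculating: 2^(-3) + 2^(-3) + 2^(-5) + 2^(-6) + 2^(-7) + 2^(-7) + 2^(-8) + 2^(-8)
= 0.125 + 0.125 + 0.03125 + 0.015625 + 0.0078125 + 0.0078125 + 0.00390625 + 0.00390625
= 0.3203
Since 0.3203 ≤ 1, prefix-free code exists


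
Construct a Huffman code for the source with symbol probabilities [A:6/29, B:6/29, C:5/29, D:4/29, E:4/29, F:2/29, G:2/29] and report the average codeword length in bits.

Huffman tree construction:
Combine smallest probabilities repeatedly
Resulting codes:
  A: 00 (length 2)
  B: 01 (length 2)
  C: 111 (length 3)
  D: 100 (length 3)
  E: 101 (length 3)
  F: 1100 (length 4)
  G: 1101 (length 4)
Average length = Σ p(s) × length(s) = 2.7241 bits


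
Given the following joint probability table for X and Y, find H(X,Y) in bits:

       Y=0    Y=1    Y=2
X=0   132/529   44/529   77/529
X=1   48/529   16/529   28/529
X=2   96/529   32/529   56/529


H(X,Y) = -Σ p(x,y) log₂ p(x,y)
  p(0,0)=132/529: -0.2495 × log₂(0.2495) = 0.4997
  p(0,1)=44/529: -0.0832 × log₂(0.0832) = 0.2984
  p(0,2)=77/529: -0.1456 × log₂(0.1456) = 0.4047
  p(1,0)=48/529: -0.0907 × log₂(0.0907) = 0.3141
  p(1,1)=16/529: -0.0302 × log₂(0.0302) = 0.1527
  p(1,2)=28/529: -0.0529 × log₂(0.0529) = 0.2244
  p(2,0)=96/529: -0.1815 × log₂(0.1815) = 0.4468
  p(2,1)=32/529: -0.0605 × log₂(0.0605) = 0.2448
  p(2,2)=56/529: -0.1059 × log₂(0.1059) = 0.3430
H(X,Y) = 2.9287 bits


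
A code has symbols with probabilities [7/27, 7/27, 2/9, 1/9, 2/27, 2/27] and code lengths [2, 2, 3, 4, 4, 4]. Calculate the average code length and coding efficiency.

Average length L = Σ p_i × l_i = 2.7407 bits
Entropy H = 2.4005 bits
Efficiency η = H/L × 100% = 87.59%


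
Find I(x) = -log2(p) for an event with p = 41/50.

Information content I(x) = -log₂(p(x))
I = -log₂(41/50) = -log₂(0.8200)
I = 0.2863 bits


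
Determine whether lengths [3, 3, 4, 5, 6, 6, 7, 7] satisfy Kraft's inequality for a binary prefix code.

Kraft inequality: Σ 2^(-l_i) ≤ 1 for prefix-free code
Calculating: 2^(-3) + 2^(-3) + 2^(-4) + 2^(-5) + 2^(-6) + 2^(-6) + 2^(-7) + 2^(-7)
= 0.125 + 0.125 + 0.0625 + 0.03125 + 0.015625 + 0.015625 + 0.0078125 + 0.0078125
= 0.3906
Since 0.3906 ≤ 1, prefix-free code exists


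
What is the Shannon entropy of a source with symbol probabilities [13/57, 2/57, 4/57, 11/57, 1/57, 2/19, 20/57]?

H(X) = -Σ p(x) log₂ p(x)
  -13/57 × log₂(13/57) = 0.4863
  -2/57 × log₂(2/57) = 0.1696
  -4/57 × log₂(4/57) = 0.2690
  -11/57 × log₂(11/57) = 0.4580
  -1/57 × log₂(1/57) = 0.1023
  -2/19 × log₂(2/19) = 0.3419
  -20/57 × log₂(20/57) = 0.5302
H(X) = 2.3573 bits


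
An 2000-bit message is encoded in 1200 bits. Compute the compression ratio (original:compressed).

Compression ratio = Original / Compressed
= 2000 / 1200 = 1.67:1


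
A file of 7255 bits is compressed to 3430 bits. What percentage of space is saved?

Space savings = (1 - Compressed/Original) × 100%
= (1 - 3430/7255) × 100%
= 52.72%


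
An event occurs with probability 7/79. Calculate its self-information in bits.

Information content I(x) = -log₂(p(x))
I = -log₂(7/79) = -log₂(0.0886)
I = 3.4964 bits


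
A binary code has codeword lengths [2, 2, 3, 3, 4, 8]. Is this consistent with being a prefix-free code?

Kraft inequality: Σ 2^(-l_i) ≤ 1 for prefix-free code
Calculating: 2^(-2) + 2^(-2) + 2^(-3) + 2^(-3) + 2^(-4) + 2^(-8)
= 0.25 + 0.25 + 0.125 + 0.125 + 0.0625 + 0.00390625
= 0.8164
Since 0.8164 ≤ 1, prefix-free code exists


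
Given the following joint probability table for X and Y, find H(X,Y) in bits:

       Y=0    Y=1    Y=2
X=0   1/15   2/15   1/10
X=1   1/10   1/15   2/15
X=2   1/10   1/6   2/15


H(X,Y) = -Σ p(x,y) log₂ p(x,y)
  p(0,0)=1/15: -0.0667 × log₂(0.0667) = 0.2605
  p(0,1)=2/15: -0.1333 × log₂(0.1333) = 0.3876
  p(0,2)=1/10: -0.1000 × log₂(0.1000) = 0.3322
  p(1,0)=1/10: -0.1000 × log₂(0.1000) = 0.3322
  p(1,1)=1/15: -0.0667 × log₂(0.0667) = 0.2605
  p(1,2)=2/15: -0.1333 × log₂(0.1333) = 0.3876
  p(2,0)=1/10: -0.1000 × log₂(0.1000) = 0.3322
  p(2,1)=1/6: -0.1667 × log₂(0.1667) = 0.4308
  p(2,2)=2/15: -0.1333 × log₂(0.1333) = 0.3876
H(X,Y) = 3.1111 bits


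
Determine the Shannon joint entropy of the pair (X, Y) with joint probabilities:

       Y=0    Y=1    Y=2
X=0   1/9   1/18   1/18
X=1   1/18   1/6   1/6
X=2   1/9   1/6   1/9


H(X,Y) = -Σ p(x,y) log₂ p(x,y)
  p(0,0)=1/9: -0.1111 × log₂(0.1111) = 0.3522
  p(0,1)=1/18: -0.0556 × log₂(0.0556) = 0.2317
  p(0,2)=1/18: -0.0556 × log₂(0.0556) = 0.2317
  p(1,0)=1/18: -0.0556 × log₂(0.0556) = 0.2317
  p(1,1)=1/6: -0.1667 × log₂(0.1667) = 0.4308
  p(1,2)=1/6: -0.1667 × log₂(0.1667) = 0.4308
  p(2,0)=1/9: -0.1111 × log₂(0.1111) = 0.3522
  p(2,1)=1/6: -0.1667 × log₂(0.1667) = 0.4308
  p(2,2)=1/9: -0.1111 × log₂(0.1111) = 0.3522
H(X,Y) = 3.0441 bits
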